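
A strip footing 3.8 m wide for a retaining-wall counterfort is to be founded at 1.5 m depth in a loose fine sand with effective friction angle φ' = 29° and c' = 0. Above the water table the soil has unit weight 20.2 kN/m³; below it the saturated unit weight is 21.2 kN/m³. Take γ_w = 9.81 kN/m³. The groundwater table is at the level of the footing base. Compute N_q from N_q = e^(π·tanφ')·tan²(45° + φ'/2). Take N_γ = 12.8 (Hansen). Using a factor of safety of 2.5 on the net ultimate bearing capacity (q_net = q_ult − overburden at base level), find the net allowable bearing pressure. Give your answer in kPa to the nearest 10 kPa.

q_all(net) ≈ 300 kPa

N_q = e^(π·tan29°)·tan²(59.5°) = 16.44.
Overburden at base level: q = 20.2 × 1.5 = 30.3 kPa.
Below the base the soil is submerged, so the ½γBN_γ term uses γ' = 21.2 − 9.81 = 11.39 kN/m³.
Surcharge term q·N_q = 30.3 × 16.443 = 498.23 kPa; self-weight term 0.5·γ·B·N_γ = 0.5 × 11.39 × 3.8 × 12.8 = 277 kPa.
q_ult = 498.23 + 277 = 775.24 kPa.
q_net = 775.24 − 30.3 = 744.94 kPa.
q_all(net) = 744.94 / 2.5 = 297.97 kPa.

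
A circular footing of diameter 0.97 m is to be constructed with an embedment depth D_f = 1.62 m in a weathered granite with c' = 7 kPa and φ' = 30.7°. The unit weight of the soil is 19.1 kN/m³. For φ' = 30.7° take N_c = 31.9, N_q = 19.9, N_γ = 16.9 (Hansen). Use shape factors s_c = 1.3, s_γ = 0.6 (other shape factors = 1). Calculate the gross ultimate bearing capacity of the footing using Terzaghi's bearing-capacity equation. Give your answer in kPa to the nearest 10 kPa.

Effective surcharge at the founding depth q = γ·D_f = 19.1 × 1.62 = 30.942 kPa.
q_ult = c·N_c·s_c + q·N_q + 0.5·γ·B·N_γ·s_γ
     = 7 × 31.9 × 1.3 + 30.942 × 19.9 + 0.5 × 19.1 × 0.97 × 16.9 × 0.6
     = 290.29 + 615.75 + 93.932 = 999.97 kPa.

q_ult ≈ 1000 kPa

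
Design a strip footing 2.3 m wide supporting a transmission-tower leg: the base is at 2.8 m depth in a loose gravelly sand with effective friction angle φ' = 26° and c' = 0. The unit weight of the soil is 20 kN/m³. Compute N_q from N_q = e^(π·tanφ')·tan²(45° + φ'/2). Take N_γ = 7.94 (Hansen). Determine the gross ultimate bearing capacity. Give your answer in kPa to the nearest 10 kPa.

q_ult ≈ 850 kPa

tan26° = 0.4877, so N_q = e^(π×0.4877)·tan²(58°) = 4.629 × 2.561 = 11.85.
q = γ·D_f = 20 × 2.8 = 56 kPa.
q·N_q = 56 × 11.854 = 663.84 kPa
0.5·γ·B·N_γ = 0.5 × 20 × 2.3 × 7.94 = 182.62 kPa
q_ult = 663.84 + 182.62 = 846.46 kPa.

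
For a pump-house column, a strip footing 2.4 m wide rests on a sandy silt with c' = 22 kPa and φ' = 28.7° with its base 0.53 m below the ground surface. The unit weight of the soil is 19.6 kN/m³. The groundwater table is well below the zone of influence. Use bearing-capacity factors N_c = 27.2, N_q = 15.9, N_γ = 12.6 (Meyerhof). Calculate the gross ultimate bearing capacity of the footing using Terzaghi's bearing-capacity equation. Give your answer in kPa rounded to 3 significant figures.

Overburden at base level: q = 19.6 × 0.53 = 10.388 kPa.
Cohesion term c·N_c = 22 × 27.2 = 598.4 kPa; surcharge term q·N_q = 10.388 × 15.9 = 165.17 kPa; self-weight term 0.5·γ·B·N_γ = 0.5 × 19.6 × 2.4 × 12.6 = 296.35 kPa.
q_ult = 598.4 + 165.17 + 296.35 = 1059.9 kPa.

q_ult ≈ 1060 kPa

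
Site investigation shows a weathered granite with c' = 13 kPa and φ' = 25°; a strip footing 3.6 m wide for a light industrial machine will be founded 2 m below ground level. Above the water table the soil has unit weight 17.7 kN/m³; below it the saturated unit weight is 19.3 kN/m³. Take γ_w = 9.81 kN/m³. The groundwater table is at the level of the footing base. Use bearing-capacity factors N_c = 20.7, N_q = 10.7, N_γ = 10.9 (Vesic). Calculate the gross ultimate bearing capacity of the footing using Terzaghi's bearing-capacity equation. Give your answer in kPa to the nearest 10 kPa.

q_ult ≈ 830 kPa

Effective surcharge at the founding depth q = γ·D_f = 17.7 × 2 = 35.4 kPa.
The water table coincides with the base, so in the self-weight term γ → γ' = 9.49 kN/m³.
q_ult = c·N_c + q·N_q + 0.5·γ·B·N_γ
     = 13 × 20.7 + 35.4 × 10.7 + 0.5 × 9.49 × 3.6 × 10.9
     = 269.1 + 378.78 + 186.19 = 834.07 kPa.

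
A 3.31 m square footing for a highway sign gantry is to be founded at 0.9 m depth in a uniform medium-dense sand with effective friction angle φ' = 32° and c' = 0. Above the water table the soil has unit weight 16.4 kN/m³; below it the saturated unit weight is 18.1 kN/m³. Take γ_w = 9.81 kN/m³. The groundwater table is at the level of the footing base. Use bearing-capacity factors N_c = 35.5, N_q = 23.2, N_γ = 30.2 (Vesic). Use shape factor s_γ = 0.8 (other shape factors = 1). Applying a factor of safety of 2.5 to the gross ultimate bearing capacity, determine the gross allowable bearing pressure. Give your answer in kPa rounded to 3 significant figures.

Overburden at base level: q = 16.4 × 0.9 = 14.76 kPa.
Below the base the soil is submerged, so the ½γBN_γ term uses γ' = 18.1 − 9.81 = 8.29 kN/m³.
Surcharge term q·N_q = 14.76 × 23.2 = 342.43 kPa; self-weight term 0.5·γ·B·N_γ·s_γ = 0.5 × 8.29 × 3.31 × 30.2 × 0.8 = 331.47 kPa.
q_ult = 342.43 + 331.47 = 673.91 kPa.
q_all = q_ult / FS = 673.91 / 2.5 = 269.56 kPa.

q_all ≈ 270 kPa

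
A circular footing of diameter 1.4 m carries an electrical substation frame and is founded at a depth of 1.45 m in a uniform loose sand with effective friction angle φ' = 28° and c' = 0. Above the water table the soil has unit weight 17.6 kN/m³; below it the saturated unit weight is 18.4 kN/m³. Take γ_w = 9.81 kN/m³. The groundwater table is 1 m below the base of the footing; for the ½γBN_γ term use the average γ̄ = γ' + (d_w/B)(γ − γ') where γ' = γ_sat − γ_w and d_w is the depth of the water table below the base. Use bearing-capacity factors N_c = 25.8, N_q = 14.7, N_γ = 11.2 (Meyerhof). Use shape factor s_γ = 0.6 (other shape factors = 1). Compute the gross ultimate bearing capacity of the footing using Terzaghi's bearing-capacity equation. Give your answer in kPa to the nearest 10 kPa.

Effective surcharge at the founding depth q = γ·D_f = 17.6 × 1.45 = 25.52 kPa.
With d_w = 1 m < B, γ̄ = 8.59 + (1/1.4) × (17.6 − 8.59) = 15.026 kN/m³.
q_ult = q·N_q + 0.5·γ·B·N_γ·s_γ
     = 25.52 × 14.7 + 0.5 × 15.026 × 1.4 × 11.2 × 0.6
     = 375.14 + 70.681 = 445.82 kPa.

q_ult ≈ 450 kPa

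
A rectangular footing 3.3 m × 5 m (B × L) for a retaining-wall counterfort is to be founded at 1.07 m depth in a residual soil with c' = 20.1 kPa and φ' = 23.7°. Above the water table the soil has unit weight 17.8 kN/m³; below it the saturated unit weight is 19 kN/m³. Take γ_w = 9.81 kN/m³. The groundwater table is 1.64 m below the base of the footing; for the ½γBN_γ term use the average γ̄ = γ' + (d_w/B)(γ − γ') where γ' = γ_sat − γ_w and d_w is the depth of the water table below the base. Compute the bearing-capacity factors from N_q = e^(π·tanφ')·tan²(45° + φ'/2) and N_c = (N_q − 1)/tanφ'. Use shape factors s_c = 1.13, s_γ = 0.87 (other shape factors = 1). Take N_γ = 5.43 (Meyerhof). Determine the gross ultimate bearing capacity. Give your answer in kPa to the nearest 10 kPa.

q_ult ≈ 710 kPa

tan23.7° = 0.439, so N_q = e^(π×0.439)·tan²(56.85°) = 3.971 × 2.344 = 9.31.
N_c = (9.31 − 1)/tan23.7° = 18.93.
Overburden at base level: q = 17.8 × 1.07 = 19.046 kPa.
The water table is 1.64 m below the base (< B = 3.3 m), so the ½γBN_γ term uses γ̄ = γ' + (d_w/B)(γ − γ') = 9.19 + (1.64/3.3)(17.8 − 9.19) = 13.469 kN/m³.
Cohesion term c·N_c·s_c = 20.1 × 18.929 × 1.13 = 429.93 kPa; surcharge term q·N_q = 19.046 × 9.3092 = 177.3 kPa; self-weight term 0.5·γ·B·N_γ·s_γ = 0.5 × 13.469 × 3.3 × 5.43 × 0.87 = 104.99 kPa.
q_ult = 429.93 + 177.3 + 104.99 = 712.22 kPa.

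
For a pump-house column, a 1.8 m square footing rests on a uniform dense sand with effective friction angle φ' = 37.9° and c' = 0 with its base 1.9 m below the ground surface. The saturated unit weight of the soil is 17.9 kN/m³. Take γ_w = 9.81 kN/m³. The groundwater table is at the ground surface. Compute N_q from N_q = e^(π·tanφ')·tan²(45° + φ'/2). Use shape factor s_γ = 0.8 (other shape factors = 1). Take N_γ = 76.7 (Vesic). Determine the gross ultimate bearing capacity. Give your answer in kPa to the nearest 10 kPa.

q_ult ≈ 1190 kPa

tan37.9° = 0.7785, so N_q = e^(π×0.7785)·tan²(63.95°) = 11.538 × 4.185 = 48.29.
γ' = 17.9 − 9.81 = 8.09 kN/m³ (submerged throughout). q = 8.09 × 1.9 = 15.371 kPa; the same γ' applies in the ½γBN_γ term.
q·N_q = 15.371 × 48.289 = 742.26 kPa
0.5·γ·B·N_γ·s_γ = 0.5 × 8.09 × 1.8 × 76.7 × 0.8 = 446.76 kPa
q_ult = 742.26 + 446.76 = 1189 kPa.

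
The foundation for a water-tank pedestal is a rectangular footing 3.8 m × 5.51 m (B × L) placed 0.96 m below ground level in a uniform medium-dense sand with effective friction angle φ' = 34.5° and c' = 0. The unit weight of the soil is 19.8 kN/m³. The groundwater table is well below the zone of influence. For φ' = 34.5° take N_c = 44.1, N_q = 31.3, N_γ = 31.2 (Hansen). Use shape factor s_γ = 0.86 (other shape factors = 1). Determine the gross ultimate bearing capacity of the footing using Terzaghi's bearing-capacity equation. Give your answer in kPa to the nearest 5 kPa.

q_ult ≈ 1605 kPa

Effective surcharge at the founding depth q = γ·D_f = 19.8 × 0.96 = 19.008 kPa.
q_ult = q·N_q + 0.5·γ·B·N_γ·s_γ
     = 19.008 × 31.3 + 0.5 × 19.8 × 3.8 × 31.2 × 0.86
     = 594.95 + 1009.4 = 1604.4 kPa.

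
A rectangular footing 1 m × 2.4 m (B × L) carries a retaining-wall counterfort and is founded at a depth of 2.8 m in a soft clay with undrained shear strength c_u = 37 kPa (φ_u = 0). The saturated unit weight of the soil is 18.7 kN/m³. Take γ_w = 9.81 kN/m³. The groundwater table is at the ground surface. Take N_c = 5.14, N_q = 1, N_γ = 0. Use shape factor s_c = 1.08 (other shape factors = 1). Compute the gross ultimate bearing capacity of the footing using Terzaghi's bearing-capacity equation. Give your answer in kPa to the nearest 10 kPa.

γ' = 18.7 − 9.81 = 8.89 kN/m³ (submerged throughout). q = 8.89 × 2.8 = 24.892 kPa.
c·N_c·s_c = 37 × 5.14 × 1.08 = 205.39 kPa
q·N_q = 24.892 × 1 = 24.892 kPa
q_ult = 205.39 + 24.892 = 230.29 kPa.

q_ult ≈ 230 kPa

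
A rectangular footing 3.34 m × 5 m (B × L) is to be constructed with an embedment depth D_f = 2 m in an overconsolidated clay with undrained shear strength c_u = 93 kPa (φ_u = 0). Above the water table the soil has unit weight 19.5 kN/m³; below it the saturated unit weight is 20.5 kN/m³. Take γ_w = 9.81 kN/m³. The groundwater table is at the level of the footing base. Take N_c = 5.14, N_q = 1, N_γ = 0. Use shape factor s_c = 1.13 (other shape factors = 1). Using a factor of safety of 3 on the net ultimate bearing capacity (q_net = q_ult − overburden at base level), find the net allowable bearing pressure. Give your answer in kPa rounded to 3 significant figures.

q = γ·D_f = 19.5 × 2 = 39 kPa.
c·N_c·s_c = 93 × 5.14 × 1.13 = 540.16 kPa
q·N_q = 39 × 1 = 39 kPa
q_ult = 540.16 + 39 = 579.16 kPa.
q_net = 579.16 − 39 = 540.16 kPa.
q_all(net) = 540.16 / 3 = 180.05 kPa.

q_all(net) ≈ 180 kPa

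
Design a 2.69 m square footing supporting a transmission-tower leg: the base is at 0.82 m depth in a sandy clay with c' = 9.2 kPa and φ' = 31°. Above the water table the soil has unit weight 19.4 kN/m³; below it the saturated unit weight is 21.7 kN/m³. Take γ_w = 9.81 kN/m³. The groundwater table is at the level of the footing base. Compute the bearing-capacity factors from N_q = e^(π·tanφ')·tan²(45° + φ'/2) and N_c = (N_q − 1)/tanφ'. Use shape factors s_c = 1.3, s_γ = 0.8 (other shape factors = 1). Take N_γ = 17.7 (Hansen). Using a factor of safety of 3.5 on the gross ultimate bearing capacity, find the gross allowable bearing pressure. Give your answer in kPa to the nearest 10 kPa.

N_q = e^(π·tan31°)·tan²(60.5°) = 20.63; N_c = (N_q − 1)/tanφ' = 32.67.
Effective surcharge at the founding depth q = γ·D_f = 19.4 × 0.82 = 15.908 kPa.
The water table coincides with the base, so in the self-weight term γ → γ' = 11.89 kN/m³.
q_ult = c·N_c·s_c + q·N_q + 0.5·γ·B·N_γ·s_γ
     = 9.2 × 32.671 × 1.3 + 15.908 × 20.631 + 0.5 × 11.89 × 2.69 × 17.7 × 0.8
     = 390.75 + 328.19 + 226.45 = 945.39 kPa.
q_all = 945.39 / 3.5 = 270.11 kPa.

q_all ≈ 270 kPa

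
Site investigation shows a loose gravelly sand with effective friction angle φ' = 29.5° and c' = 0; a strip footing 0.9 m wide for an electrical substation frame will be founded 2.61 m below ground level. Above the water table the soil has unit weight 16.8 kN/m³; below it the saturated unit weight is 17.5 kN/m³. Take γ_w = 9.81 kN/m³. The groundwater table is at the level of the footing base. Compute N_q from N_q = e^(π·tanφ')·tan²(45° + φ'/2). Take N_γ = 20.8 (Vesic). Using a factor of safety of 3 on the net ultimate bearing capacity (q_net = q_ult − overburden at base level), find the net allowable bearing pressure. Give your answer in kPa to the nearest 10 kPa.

q_all(net) ≈ 260 kPa

N_q = e^(π·tan29.5°)·tan²(59.75°) = 17.39.
Overburden at base level: q = 16.8 × 2.61 = 43.848 kPa.
Below the base the soil is submerged, so the ½γBN_γ term uses γ' = 17.5 − 9.81 = 7.69 kN/m³.
Surcharge term q·N_q = 43.848 × 17.391 = 762.55 kPa; self-weight term 0.5·γ·B·N_γ = 0.5 × 7.69 × 0.9 × 20.8 = 71.978 kPa.
q_ult = 762.55 + 71.978 = 834.53 kPa.
q_net = 834.53 − 43.848 = 790.68 kPa.
q_all(net) = 790.68 / 3 = 263.56 kPa.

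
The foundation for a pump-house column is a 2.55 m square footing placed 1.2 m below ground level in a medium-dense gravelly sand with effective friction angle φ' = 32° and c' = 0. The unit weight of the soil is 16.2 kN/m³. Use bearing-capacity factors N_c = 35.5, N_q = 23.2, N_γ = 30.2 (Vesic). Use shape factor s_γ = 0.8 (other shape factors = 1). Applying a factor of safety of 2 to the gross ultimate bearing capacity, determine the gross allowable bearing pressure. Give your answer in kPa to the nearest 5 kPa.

q = γ·D_f = 16.2 × 1.2 = 19.44 kPa.
q·N_q = 19.44 × 23.2 = 451.01 kPa
0.5·γ·B·N_γ·s_γ = 0.5 × 16.2 × 2.55 × 30.2 × 0.8 = 499.02 kPa
q_ult = 451.01 + 499.02 = 950.03 kPa.
q_all = q_ult / FS = 950.03 / 2 = 475.02 kPa.

q_all ≈ 475 kPa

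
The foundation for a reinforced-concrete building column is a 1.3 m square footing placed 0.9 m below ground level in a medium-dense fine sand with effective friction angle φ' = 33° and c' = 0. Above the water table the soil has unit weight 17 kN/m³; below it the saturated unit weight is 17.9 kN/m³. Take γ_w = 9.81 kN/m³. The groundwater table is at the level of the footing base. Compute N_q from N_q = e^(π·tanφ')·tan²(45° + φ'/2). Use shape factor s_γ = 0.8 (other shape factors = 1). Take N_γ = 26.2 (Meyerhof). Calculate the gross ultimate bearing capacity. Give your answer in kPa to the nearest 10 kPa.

q_ult ≈ 510 kPa

tan33° = 0.6494, so N_q = e^(π×0.6494)·tan²(61.5°) = 7.692 × 3.392 = 26.09.
Overburden at base level: q = 17 × 0.9 = 15.3 kPa.
Below the base the soil is submerged, so the ½γBN_γ term uses γ' = 17.9 − 9.81 = 8.09 kN/m³.
Surcharge term q·N_q = 15.3 × 26.092 = 399.21 kPa; self-weight term 0.5·γ·B·N_γ·s_γ = 0.5 × 8.09 × 1.3 × 26.2 × 0.8 = 110.22 kPa.
q_ult = 399.21 + 110.22 = 509.43 kPa.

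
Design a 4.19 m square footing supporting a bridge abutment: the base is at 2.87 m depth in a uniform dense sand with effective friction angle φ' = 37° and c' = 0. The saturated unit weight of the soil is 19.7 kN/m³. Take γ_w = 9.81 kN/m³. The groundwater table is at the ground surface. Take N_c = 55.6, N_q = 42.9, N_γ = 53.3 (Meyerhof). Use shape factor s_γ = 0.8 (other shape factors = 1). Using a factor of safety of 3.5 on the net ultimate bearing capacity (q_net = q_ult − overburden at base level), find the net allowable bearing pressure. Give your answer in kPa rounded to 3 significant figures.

γ' = 19.7 − 9.81 = 9.89 kN/m³ (submerged throughout). q = 9.89 × 2.87 = 28.384 kPa; the same γ' applies in the ½γBN_γ term.
q·N_q = 28.384 × 42.9 = 1217.7 kPa
0.5·γ·B·N_γ·s_γ = 0.5 × 9.89 × 4.19 × 53.3 × 0.8 = 883.48 kPa
q_ult = 1217.7 + 883.48 = 2101.2 kPa.
q_net = 2101.2 − 28.384 = 2072.8 kPa.
q_all(net) = 2072.8 / 3.5 = 592.22 kPa.

q_all(net) ≈ 592 kPa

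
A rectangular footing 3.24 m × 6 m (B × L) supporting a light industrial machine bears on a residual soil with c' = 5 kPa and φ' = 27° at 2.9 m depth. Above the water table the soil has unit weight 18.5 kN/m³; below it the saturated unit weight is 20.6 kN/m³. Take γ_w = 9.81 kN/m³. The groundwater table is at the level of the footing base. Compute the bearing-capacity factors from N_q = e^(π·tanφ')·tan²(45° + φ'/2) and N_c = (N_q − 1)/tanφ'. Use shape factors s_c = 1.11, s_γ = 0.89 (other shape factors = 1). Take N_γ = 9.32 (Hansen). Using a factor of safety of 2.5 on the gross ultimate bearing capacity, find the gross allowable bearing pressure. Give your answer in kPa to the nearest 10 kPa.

N_q = e^(π·tan27°)·tan²(58.5°) = 13.2; N_c = (N_q − 1)/tanφ' = 23.94.
q = γ·D_f = 18.5 × 2.9 = 53.65 kPa.
For the ½γBN_γ term take γ' = 20.6 − 9.81 = 10.79 kN/m³ (soil below base is submerged).
c·N_c·s_c = 5 × 23.942 × 1.11 = 132.88 kPa
q·N_q = 53.65 × 13.199 = 708.13 kPa
0.5·γ·B·N_γ·s_γ = 0.5 × 10.79 × 3.24 × 9.32 × 0.89 = 144.99 kPa
q_ult = 132.88 + 708.13 + 144.99 = 986 kPa.
q_all = 986 / 2.5 = 394.4 kPa.

q_all ≈ 390 kPa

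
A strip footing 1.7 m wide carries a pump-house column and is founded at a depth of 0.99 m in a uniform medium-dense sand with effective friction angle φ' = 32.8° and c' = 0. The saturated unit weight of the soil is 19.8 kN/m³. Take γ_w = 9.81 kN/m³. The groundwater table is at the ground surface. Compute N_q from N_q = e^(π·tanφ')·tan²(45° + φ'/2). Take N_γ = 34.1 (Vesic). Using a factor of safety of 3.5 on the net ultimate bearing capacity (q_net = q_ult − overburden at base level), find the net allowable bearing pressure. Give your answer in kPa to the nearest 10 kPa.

N_q = e^(π·tan32.8°)·tan²(61.4°) = 25.48.
γ' = 19.8 − 9.81 = 9.99 kN/m³ (submerged throughout). q = 9.99 × 0.99 = 9.8901 kPa; the same γ' applies in the ½γBN_γ term.
q·N_q = 9.8901 × 25.477 = 251.97 kPa
0.5·γ·B·N_γ = 0.5 × 9.99 × 1.7 × 34.1 = 289.56 kPa
q_ult = 251.97 + 289.56 = 541.53 kPa.
q_net = 541.53 − 9.8901 = 531.64 kPa.
q_all(net) = 531.64 / 3.5 = 151.9 kPa.

q_all(net) ≈ 150 kPa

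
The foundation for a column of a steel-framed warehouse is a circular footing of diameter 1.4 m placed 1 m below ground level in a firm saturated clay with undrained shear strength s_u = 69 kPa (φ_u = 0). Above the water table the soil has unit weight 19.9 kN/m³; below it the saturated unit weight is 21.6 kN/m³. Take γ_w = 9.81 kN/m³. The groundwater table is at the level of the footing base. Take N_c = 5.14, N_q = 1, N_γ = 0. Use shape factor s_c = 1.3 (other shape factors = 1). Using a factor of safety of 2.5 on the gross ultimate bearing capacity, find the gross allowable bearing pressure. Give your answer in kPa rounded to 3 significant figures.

Effective surcharge at the founding depth q = γ·D_f = 19.9 × 1 = 19.9 kPa.
q_ult = c·N_c·s_c + q·N_q
     = 69 × 5.14 × 1.3 + 19.9 × 1
     = 461.06 + 19.9 = 480.96 kPa.
q_all = 480.96 / 2.5 = 192.38 kPa.

q_all ≈ 192 kPa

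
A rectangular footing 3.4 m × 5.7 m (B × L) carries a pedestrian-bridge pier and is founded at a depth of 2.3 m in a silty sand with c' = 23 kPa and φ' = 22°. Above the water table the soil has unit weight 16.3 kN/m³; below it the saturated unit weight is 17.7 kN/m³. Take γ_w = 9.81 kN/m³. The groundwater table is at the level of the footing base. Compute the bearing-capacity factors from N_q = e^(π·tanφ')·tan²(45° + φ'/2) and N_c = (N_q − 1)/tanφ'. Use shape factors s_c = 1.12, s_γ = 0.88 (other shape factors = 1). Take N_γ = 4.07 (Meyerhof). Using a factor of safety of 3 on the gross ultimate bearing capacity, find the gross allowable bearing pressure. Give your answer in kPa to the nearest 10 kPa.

q_all ≈ 260 kPa

N_q = e^(π·tan22°)·tan²(56°) = 7.82; N_c = (N_q − 1)/tanφ' = 16.88.
Overburden at base level: q = 16.3 × 2.3 = 37.49 kPa.
Below the base the soil is submerged, so the ½γBN_γ term uses γ' = 17.7 − 9.81 = 7.89 kN/m³.
Cohesion term c·N_c·s_c = 23 × 16.883 × 1.12 = 434.9 kPa; surcharge term q·N_q = 37.49 × 7.8211 = 293.21 kPa; self-weight term 0.5·γ·B·N_γ·s_γ = 0.5 × 7.89 × 3.4 × 4.07 × 0.88 = 48.04 kPa.
q_ult = 434.9 + 293.21 + 48.04 = 776.16 kPa.
q_all = 776.16 / 3 = 258.72 kPa.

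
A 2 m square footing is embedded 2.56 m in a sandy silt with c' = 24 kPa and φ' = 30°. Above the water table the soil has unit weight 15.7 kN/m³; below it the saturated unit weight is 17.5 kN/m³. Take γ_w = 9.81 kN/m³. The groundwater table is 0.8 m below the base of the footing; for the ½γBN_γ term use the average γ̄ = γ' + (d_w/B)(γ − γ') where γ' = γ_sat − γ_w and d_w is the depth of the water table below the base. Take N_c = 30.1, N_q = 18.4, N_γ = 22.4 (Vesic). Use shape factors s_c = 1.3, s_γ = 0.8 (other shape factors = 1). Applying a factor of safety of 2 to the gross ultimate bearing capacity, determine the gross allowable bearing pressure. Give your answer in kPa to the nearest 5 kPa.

Overburden at base level: q = 15.7 × 2.56 = 40.192 kPa.
The water table is 0.8 m below the base (< B = 2 m), so the ½γBN_γ term uses γ̄ = γ' + (d_w/B)(γ − γ') = 7.69 + (0.8/2)(15.7 − 7.69) = 10.894 kN/m³.
Cohesion term c·N_c·s_c = 24 × 30.1 × 1.3 = 939.12 kPa; surcharge term q·N_q = 40.192 × 18.4 = 739.53 kPa; self-weight term 0.5·γ·B·N_γ·s_γ = 0.5 × 10.894 × 2 × 22.4 × 0.8 = 195.22 kPa.
q_ult = 939.12 + 739.53 + 195.22 = 1873.9 kPa.
q_all = q_ult / FS = 1873.9 / 2 = 936.94 kPa.

q_all ≈ 935 kPa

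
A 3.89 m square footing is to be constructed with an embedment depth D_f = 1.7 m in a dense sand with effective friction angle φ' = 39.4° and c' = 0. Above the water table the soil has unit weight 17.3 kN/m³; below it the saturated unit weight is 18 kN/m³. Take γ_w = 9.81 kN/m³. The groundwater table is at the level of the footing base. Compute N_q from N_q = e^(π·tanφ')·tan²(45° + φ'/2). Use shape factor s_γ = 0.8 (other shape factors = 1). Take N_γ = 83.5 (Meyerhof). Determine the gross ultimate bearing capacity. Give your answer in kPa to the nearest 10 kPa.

q_ult ≈ 2800 kPa

tan39.4° = 0.8214, so N_q = e^(π×0.8214)·tan²(64.7°) = 13.204 × 4.475 = 59.09.
Overburden at base level: q = 17.3 × 1.7 = 29.41 kPa.
Below the base the soil is submerged, so the ½γBN_γ term uses γ' = 18 − 9.81 = 8.19 kN/m³.
Surcharge term q·N_q = 29.41 × 59.094 = 1738 kPa; self-weight term 0.5·γ·B·N_γ·s_γ = 0.5 × 8.19 × 3.89 × 83.5 × 0.8 = 1064.1 kPa.
q_ult = 1738 + 1064.1 = 2802.1 kPa.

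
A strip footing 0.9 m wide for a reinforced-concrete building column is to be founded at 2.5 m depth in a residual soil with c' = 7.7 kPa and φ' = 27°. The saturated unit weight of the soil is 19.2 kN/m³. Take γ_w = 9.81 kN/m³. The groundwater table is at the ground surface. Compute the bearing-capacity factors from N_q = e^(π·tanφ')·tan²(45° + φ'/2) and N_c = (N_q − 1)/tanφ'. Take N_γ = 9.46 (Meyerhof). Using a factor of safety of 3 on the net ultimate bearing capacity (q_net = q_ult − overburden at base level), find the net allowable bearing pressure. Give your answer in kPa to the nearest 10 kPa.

q_all(net) ≈ 170 kPa

N_q = e^(π·tan27°)·tan²(58.5°) = 13.2; N_c = (N_q − 1)/tanφ' = 23.94.
Water table at ground surface, so effective unit weight γ' = 19.2 − 9.81 = 9.39 kN/m³ is used throughout; overburden q = 9.39 × 2.5 = 23.475 kPa; the same γ' applies in the ½γBN_γ term.
Cohesion term c·N_c = 7.7 × 23.942 = 184.35 kPa; surcharge term q·N_q = 23.475 × 13.199 = 309.85 kPa; self-weight term 0.5·γ·B·N_γ = 0.5 × 9.39 × 0.9 × 9.46 = 39.973 kPa.
q_ult = 184.35 + 309.85 + 39.973 = 534.18 kPa.
q_net = 534.18 − 23.475 = 510.7 kPa.
q_all(net) = 510.7 / 3 = 170.23 kPa.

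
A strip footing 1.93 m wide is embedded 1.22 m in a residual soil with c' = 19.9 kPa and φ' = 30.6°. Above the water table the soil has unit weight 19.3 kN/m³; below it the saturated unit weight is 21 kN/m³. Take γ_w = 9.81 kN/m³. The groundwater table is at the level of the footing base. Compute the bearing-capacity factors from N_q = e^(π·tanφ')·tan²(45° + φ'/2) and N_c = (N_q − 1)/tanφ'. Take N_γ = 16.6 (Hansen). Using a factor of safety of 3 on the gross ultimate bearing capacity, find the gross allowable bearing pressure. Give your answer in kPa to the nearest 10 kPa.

N_q = e^(π·tan30.6°)·tan²(60.3°) = 19.7; N_c = (N_q − 1)/tanφ' = 31.63.
Overburden at base level: q = 19.3 × 1.22 = 23.546 kPa.
Below the base the soil is submerged, so the ½γBN_γ term uses γ' = 21 − 9.81 = 11.19 kN/m³.
Cohesion term c·N_c = 19.9 × 31.626 = 629.36 kPa; surcharge term q·N_q = 23.546 × 19.704 = 463.94 kPa; self-weight term 0.5·γ·B·N_γ = 0.5 × 11.19 × 1.93 × 16.6 = 179.25 kPa.
q_ult = 629.36 + 463.94 + 179.25 = 1272.6 kPa.
q_all = 1272.6 / 3 = 424.18 kPa.

q_all ≈ 420 kPa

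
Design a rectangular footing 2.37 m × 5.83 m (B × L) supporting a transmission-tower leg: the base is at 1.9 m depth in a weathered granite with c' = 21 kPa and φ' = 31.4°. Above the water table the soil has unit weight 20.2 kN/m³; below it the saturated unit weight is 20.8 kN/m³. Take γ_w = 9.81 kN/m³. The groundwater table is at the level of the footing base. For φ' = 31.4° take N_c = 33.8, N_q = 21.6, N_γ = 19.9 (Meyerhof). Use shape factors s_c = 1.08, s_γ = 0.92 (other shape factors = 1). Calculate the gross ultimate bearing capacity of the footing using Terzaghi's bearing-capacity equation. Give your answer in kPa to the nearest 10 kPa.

Overburden at base level: q = 20.2 × 1.9 = 38.38 kPa.
Below the base the soil is submerged, so the ½γBN_γ term uses γ' = 20.8 − 9.81 = 10.99 kN/m³.
Cohesion term c·N_c·s_c = 21 × 33.8 × 1.08 = 766.58 kPa; surcharge term q·N_q = 38.38 × 21.6 = 829.01 kPa; self-weight term 0.5·γ·B·N_γ·s_γ = 0.5 × 10.99 × 2.37 × 19.9 × 0.92 = 238.43 kPa.
q_ult = 766.58 + 829.01 + 238.43 = 1834 kPa.

q_ult ≈ 1830 kPa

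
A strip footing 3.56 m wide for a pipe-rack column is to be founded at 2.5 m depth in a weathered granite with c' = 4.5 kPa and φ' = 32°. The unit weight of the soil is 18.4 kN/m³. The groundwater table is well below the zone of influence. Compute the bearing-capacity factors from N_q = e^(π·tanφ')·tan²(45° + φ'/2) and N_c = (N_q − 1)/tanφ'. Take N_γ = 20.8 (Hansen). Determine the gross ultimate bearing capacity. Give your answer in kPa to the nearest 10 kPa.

tan32° = 0.6249, so N_q = e^(π×0.6249)·tan²(61°) = 7.121 × 3.255 = 23.18.
N_c = (23.18 − 1)/tan32° = 35.49.
Overburden at base level: q = 18.4 × 2.5 = 46 kPa.
Cohesion term c·N_c = 4.5 × 35.49 = 159.71 kPa; surcharge term q·N_q = 46 × 23.177 = 1066.1 kPa; self-weight term 0.5·γ·B·N_γ = 0.5 × 18.4 × 3.56 × 20.8 = 681.24 kPa.
q_ult = 159.71 + 1066.1 + 681.24 = 1907.1 kPa.

q_ult ≈ 1910 kPa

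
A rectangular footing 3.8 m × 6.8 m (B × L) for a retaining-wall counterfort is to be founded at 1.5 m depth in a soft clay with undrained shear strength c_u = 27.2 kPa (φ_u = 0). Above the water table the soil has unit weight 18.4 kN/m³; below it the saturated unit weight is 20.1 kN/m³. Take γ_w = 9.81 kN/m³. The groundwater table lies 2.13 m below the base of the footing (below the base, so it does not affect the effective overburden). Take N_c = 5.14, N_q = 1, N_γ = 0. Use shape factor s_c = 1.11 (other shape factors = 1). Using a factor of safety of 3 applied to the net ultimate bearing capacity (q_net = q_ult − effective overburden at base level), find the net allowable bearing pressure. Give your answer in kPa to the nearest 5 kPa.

q_all(net) ≈ 50 kPa

q = γ·D_f = 18.4 × 1.5 = 27.6 kPa.
c·N_c·s_c = 27.2 × 5.14 × 1.11 = 155.19 kPa
q·N_q = 27.6 × 1 = 27.6 kPa
q_ult = 155.19 + 27.6 = 182.79 kPa.
Net ultimate: q_net = 182.79 − 27.6 = 155.19 kPa.
q_all(net) = 155.19 / 3 = 51.729 kPa.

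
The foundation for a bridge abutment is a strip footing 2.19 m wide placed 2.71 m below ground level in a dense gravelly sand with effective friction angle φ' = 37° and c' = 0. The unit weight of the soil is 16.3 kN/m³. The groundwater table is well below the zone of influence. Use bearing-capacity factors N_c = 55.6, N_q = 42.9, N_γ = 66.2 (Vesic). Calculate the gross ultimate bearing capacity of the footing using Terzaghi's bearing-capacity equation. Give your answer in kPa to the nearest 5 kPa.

Overburden at base level: q = 16.3 × 2.71 = 44.173 kPa.
Surcharge term q·N_q = 44.173 × 42.9 = 1895 kPa; self-weight term 0.5·γ·B·N_γ = 0.5 × 16.3 × 2.19 × 66.2 = 1181.6 kPa.
q_ult = 1895 + 1181.6 = 3076.6 kPa.

q_ult ≈ 3075 kPa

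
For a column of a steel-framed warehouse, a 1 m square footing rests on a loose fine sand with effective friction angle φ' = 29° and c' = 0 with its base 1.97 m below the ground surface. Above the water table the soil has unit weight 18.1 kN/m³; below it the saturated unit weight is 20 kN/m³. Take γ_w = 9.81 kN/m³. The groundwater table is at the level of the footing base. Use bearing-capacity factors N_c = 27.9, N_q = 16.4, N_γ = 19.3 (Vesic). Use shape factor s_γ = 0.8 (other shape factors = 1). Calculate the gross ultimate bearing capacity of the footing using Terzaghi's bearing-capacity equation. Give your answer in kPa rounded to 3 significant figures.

q_ult ≈ 663 kPa

Overburden at base level: q = 18.1 × 1.97 = 35.657 kPa.
Below the base the soil is submerged, so the ½γBN_γ term uses γ' = 20 − 9.81 = 10.19 kN/m³.
Surcharge term q·N_q = 35.657 × 16.4 = 584.77 kPa; self-weight term 0.5·γ·B·N_γ·s_γ = 0.5 × 10.19 × 1 × 19.3 × 0.8 = 78.667 kPa.
q_ult = 584.77 + 78.667 = 663.44 kPa.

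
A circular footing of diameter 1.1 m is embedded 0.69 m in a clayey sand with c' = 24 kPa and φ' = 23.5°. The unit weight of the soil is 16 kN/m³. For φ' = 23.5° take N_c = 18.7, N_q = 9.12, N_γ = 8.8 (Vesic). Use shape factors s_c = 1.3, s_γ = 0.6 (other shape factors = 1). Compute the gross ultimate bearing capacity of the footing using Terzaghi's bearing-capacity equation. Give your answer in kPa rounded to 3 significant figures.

q_ult ≈ 731 kPa

Overburden at base level: q = 16 × 0.69 = 11.04 kPa.
Cohesion term c·N_c·s_c = 24 × 18.7 × 1.3 = 583.44 kPa; surcharge term q·N_q = 11.04 × 9.12 = 100.68 kPa; self-weight term 0.5·γ·B·N_γ·s_γ = 0.5 × 16 × 1.1 × 8.8 × 0.6 = 46.464 kPa.
q_ult = 583.44 + 100.68 + 46.464 = 730.59 kPa.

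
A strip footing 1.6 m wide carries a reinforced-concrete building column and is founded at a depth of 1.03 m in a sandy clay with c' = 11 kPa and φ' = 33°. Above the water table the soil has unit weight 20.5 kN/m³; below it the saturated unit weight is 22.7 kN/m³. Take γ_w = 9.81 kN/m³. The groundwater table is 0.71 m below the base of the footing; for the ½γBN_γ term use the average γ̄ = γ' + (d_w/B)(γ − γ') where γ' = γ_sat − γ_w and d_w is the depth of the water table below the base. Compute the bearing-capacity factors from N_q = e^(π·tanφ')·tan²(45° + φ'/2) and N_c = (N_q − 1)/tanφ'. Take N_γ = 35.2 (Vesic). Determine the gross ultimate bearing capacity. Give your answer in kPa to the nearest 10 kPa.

tan33° = 0.6494, so N_q = e^(π×0.6494)·tan²(61.5°) = 7.692 × 3.392 = 26.09.
N_c = (26.09 − 1)/tan33° = 38.64.
Overburden at base level: q = 20.5 × 1.03 = 21.115 kPa.
The water table is 0.71 m below the base (< B = 1.6 m), so the ½γBN_γ term uses γ̄ = γ' + (d_w/B)(γ − γ') = 12.89 + (0.71/1.6)(20.5 − 12.89) = 16.267 kN/m³.
Cohesion term c·N_c = 11 × 38.638 = 425.02 kPa; surcharge term q·N_q = 21.115 × 26.092 = 550.93 kPa; self-weight term 0.5·γ·B·N_γ = 0.5 × 16.267 × 1.6 × 35.2 = 458.08 kPa.
q_ult = 425.02 + 550.93 + 458.08 = 1434 kPa.

q_ult ≈ 1430 kPa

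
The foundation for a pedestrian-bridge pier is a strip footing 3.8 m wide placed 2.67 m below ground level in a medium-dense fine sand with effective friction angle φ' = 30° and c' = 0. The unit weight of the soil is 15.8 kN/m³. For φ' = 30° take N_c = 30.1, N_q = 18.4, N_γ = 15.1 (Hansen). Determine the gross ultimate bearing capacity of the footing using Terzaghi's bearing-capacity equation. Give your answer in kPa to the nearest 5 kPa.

q_ult ≈ 1230 kPa

q = γ·D_f = 15.8 × 2.67 = 42.186 kPa.
q·N_q = 42.186 × 18.4 = 776.22 kPa
0.5·γ·B·N_γ = 0.5 × 15.8 × 3.8 × 15.1 = 453.3 kPa
q_ult = 776.22 + 453.3 = 1229.5 kPa.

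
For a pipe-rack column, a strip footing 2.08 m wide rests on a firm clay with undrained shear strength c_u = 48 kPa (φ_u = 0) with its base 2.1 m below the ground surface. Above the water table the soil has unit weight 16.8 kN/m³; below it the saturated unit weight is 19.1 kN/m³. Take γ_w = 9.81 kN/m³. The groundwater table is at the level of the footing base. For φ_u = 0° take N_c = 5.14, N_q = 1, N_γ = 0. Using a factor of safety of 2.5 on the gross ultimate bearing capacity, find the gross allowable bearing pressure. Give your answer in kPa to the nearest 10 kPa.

q_all ≈ 110 kPa

Effective surcharge at the founding depth q = γ·D_f = 16.8 × 2.1 = 35.28 kPa.
q_ult = c·N_c + q·N_q
     = 48 × 5.14 + 35.28 × 1
     = 246.72 + 35.28 = 282 kPa.
q_all = 282 / 2.5 = 112.8 kPa.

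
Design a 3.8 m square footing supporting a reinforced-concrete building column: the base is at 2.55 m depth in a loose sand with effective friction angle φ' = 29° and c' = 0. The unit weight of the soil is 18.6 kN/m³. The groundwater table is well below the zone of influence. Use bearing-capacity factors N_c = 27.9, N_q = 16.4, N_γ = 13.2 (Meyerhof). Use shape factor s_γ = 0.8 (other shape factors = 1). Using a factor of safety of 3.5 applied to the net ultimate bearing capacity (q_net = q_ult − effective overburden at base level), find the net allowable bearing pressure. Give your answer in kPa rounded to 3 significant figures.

q_all(net) ≈ 315 kPa

Overburden at base level: q = 18.6 × 2.55 = 47.43 kPa.
Surcharge term q·N_q = 47.43 × 16.4 = 777.85 kPa; self-weight term 0.5·γ·B·N_γ·s_γ = 0.5 × 18.6 × 3.8 × 13.2 × 0.8 = 373.19 kPa.
q_ult = 777.85 + 373.19 = 1151 kPa.
Net ultimate: q_net = 1151 − 47.43 = 1103.6 kPa.
q_all(net) = 1103.6 / 3.5 = 315.32 kPa.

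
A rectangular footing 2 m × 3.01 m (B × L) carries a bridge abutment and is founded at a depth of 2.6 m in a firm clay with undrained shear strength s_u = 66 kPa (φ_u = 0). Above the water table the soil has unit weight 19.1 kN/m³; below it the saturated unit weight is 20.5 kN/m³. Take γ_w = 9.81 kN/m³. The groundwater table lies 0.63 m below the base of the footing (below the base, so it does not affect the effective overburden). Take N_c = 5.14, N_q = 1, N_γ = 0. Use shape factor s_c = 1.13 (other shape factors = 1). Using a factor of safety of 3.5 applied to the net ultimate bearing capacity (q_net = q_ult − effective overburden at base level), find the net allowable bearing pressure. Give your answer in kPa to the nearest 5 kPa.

q_all(net) ≈ 110 kPa

q = γ·D_f = 19.1 × 2.6 = 49.66 kPa.
c·N_c·s_c = 66 × 5.14 × 1.13 = 383.34 kPa
q·N_q = 49.66 × 1 = 49.66 kPa
q_ult = 383.34 + 49.66 = 433 kPa.
Net ultimate: q_net = 433 − 49.66 = 383.34 kPa.
q_all(net) = 383.34 / 3.5 = 109.53 kPa.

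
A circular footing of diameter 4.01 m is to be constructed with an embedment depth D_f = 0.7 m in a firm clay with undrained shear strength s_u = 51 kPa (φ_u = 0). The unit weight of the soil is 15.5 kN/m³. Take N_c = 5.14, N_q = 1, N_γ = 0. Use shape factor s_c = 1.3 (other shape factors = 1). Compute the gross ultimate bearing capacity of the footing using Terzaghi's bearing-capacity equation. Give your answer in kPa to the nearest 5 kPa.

q = γ·D_f = 15.5 × 0.7 = 10.85 kPa.
c·N_c·s_c = 51 × 5.14 × 1.3 = 340.78 kPa
q·N_q = 10.85 × 1 = 10.85 kPa
q_ult = 340.78 + 10.85 = 351.63 kPa.

q_ult ≈ 350 kPa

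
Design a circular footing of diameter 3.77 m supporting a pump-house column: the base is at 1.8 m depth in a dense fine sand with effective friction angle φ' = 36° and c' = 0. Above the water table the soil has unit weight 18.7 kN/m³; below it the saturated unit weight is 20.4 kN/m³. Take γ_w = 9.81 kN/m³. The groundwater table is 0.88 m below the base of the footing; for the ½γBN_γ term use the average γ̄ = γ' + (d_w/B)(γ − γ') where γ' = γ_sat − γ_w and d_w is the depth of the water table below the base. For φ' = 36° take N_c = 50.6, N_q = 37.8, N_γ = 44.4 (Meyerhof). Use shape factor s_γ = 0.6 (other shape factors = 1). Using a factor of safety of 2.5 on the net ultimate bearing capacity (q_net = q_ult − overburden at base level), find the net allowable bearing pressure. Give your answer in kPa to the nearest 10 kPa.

q = γ·D_f = 18.7 × 1.8 = 33.66 kPa.
γ' = 10.59 kN/m³; averaging over the depth B below the base, γ̄ = γ' + (d_w/B)(γ − γ') = 12.483 kN/m³.
q·N_q = 33.66 × 37.8 = 1272.3 kPa
0.5·γ·B·N_γ·s_γ = 0.5 × 12.483 × 3.77 × 44.4 × 0.6 = 626.85 kPa
q_ult = 1272.3 + 626.85 = 1899.2 kPa.
q_net = 1899.2 − 33.66 = 1865.5 kPa.
q_all(net) = 1865.5 / 2.5 = 746.22 kPa.

q_all(net) ≈ 750 kPa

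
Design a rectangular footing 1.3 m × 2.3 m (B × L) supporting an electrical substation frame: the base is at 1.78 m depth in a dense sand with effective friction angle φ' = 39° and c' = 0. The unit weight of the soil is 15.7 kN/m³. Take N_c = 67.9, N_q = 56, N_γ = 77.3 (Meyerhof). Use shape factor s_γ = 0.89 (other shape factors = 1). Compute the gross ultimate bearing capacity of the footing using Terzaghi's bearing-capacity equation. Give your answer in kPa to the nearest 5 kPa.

Overburden at base level: q = 15.7 × 1.78 = 27.946 kPa.
Surcharge term q·N_q = 27.946 × 56 = 1565 kPa; self-weight term 0.5·γ·B·N_γ·s_γ = 0.5 × 15.7 × 1.3 × 77.3 × 0.89 = 702.07 kPa.
q_ult = 1565 + 702.07 = 2267 kPa.

q_ult ≈ 2265 kPa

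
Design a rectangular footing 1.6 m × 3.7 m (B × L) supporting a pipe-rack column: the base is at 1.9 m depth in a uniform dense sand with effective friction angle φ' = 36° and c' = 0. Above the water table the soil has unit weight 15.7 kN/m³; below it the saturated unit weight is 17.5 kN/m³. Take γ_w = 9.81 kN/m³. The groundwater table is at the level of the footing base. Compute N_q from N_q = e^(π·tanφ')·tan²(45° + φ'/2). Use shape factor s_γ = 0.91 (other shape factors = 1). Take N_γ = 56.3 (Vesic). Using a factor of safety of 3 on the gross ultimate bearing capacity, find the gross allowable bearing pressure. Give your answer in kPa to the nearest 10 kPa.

N_q = e^(π·tan36°)·tan²(63°) = 37.75.
q = γ·D_f = 15.7 × 1.9 = 29.83 kPa.
For the ½γBN_γ term take γ' = 17.5 − 9.81 = 7.69 kN/m³ (soil below base is submerged).
q·N_q = 29.83 × 37.752 = 1126.2 kPa
0.5·γ·B·N_γ·s_γ = 0.5 × 7.69 × 1.6 × 56.3 × 0.91 = 315.19 kPa
q_ult = 1126.2 + 315.19 = 1441.3 kPa.
q_all = 1441.3 / 3 = 480.45 kPa.

q_all ≈ 480 kPa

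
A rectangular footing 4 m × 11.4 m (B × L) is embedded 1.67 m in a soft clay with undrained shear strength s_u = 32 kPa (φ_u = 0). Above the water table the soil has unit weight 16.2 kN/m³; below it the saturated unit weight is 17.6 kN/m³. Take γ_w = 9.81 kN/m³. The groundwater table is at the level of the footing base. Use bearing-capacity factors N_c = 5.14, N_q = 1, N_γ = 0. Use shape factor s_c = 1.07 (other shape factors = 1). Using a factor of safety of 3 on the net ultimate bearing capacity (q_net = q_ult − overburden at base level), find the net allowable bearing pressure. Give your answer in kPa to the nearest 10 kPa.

q_all(net) ≈ 60 kPa

Effective surcharge at the founding depth q = γ·D_f = 16.2 × 1.67 = 27.054 kPa.
q_ult = c·N_c·s_c + q·N_q
     = 32 × 5.14 × 1.07 + 27.054 × 1
     = 175.99 + 27.054 = 203.05 kPa.
q_net = 203.05 − 27.054 = 175.99 kPa.
q_all(net) = 175.99 / 3 = 58.665 kPa.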